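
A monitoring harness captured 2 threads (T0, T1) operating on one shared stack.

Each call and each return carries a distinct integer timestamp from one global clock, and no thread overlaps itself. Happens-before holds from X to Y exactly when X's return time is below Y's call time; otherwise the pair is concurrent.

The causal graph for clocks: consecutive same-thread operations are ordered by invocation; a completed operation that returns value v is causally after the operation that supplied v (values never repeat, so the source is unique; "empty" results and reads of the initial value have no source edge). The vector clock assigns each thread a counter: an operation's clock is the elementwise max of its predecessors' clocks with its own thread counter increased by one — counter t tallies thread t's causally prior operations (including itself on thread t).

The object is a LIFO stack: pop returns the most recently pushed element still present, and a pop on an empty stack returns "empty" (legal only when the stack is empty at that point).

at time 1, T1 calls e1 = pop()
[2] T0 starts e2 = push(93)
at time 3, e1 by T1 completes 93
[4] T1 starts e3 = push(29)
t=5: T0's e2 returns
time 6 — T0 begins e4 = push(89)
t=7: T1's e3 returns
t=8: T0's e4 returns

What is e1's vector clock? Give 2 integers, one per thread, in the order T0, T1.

(1, 1)

no predecessors for e2 (invoked 2): T0 increments from zero → (1, 0)
e1, invoked 1, takes VC(e2)=(1, 0) under max, adds 1 for T1 → (1, 1)
e4, invoked 6, takes VC(e2)=(1, 0) under max, adds 1 for T0 → (2, 0)
e3, invoked 4, takes VC(e1)=(1, 1) under max, adds 1 for T1 → (1, 2)
target: VC(e1) = (1, 1)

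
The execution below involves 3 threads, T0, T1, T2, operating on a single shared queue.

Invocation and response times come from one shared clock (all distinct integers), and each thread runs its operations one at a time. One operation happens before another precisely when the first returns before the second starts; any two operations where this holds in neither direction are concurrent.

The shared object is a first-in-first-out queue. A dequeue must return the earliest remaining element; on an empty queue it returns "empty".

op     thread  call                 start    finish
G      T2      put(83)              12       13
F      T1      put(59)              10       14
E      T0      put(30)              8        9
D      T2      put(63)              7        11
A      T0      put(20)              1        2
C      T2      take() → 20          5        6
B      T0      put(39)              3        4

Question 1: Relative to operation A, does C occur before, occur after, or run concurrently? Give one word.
after

C spans [5,6], A spans [1,2]
resp(A)=2 < inv(C)=5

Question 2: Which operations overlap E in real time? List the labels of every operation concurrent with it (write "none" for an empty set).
D

E spans [8,9]; an op avoiding the whole window 8..9 is ordered, any other is concurrent
A [1,2]: before
B [3,4]: before
C [5,6]: before
D [7,11]: concurrent
F [10,14]: after
G [12,13]: after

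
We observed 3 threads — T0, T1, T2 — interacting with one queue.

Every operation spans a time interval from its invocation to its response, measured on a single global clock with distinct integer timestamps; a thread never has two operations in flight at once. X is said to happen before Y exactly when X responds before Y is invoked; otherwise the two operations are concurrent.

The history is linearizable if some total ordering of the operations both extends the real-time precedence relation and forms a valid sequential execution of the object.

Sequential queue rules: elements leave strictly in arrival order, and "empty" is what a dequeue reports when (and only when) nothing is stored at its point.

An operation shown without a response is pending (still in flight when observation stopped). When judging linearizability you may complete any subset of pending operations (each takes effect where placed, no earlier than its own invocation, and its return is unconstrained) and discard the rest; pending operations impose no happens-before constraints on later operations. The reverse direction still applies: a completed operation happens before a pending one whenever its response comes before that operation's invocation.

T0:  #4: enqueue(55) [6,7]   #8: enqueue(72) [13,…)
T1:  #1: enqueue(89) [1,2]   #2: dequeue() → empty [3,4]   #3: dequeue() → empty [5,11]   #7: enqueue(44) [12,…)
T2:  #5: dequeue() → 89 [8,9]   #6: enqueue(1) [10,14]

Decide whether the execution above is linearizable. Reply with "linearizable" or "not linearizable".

not linearizable

prefix check: 1..3 passes, 1..4 fails once #2's time-4 response joins
the completed operations (2 total) allow one real-time order; the queue replay rejects it
take #1, #2: step 2 already fails, because #2 dequeue() → empty cannot occur there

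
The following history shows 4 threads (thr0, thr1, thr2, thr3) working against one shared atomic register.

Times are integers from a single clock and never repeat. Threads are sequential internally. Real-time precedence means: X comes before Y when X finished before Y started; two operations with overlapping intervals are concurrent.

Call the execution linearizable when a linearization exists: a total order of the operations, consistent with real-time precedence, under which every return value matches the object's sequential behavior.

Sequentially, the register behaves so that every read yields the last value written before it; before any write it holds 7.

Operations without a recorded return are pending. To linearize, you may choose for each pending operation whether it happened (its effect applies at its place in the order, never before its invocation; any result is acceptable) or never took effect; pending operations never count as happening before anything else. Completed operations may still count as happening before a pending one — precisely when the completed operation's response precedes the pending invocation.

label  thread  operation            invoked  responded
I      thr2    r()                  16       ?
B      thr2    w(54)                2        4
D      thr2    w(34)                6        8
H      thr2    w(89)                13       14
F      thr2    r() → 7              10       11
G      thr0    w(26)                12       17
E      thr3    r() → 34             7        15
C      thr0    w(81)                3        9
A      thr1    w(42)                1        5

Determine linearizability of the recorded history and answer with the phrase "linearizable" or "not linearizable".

the violation lands at event 11, F's response at time 11: events 1..10 linearize, events 1..11 do not
all 8 real-time-respecting orders fail — 5 completed atomic register operations, no legal replay
every completion of the 1 pending operation (E) was checked; none linearizes
sample order A, B, C, D, F (pending dropped) stalls at step 5 — F r() → 7 has no legal effect
sample order A, B, D, C, F (pending dropped) stalls at step 5 — F r() → 7 has no legal effect

not linearizable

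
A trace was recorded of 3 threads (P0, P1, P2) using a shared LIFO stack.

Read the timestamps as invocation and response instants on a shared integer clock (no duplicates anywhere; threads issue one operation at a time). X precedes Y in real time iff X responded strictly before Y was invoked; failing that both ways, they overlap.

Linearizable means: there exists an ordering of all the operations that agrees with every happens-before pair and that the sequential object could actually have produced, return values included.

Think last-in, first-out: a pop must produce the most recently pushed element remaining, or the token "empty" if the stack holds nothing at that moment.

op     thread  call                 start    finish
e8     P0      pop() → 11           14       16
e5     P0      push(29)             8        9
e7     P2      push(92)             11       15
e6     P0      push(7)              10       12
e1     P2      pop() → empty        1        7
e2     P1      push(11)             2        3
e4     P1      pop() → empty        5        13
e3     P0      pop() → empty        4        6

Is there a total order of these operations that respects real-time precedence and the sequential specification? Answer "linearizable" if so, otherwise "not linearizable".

events 1..12 are fine; event 13 — the response of e4 at time 13 — makes the prefix non-linearizable
every one of the 14 real-time-consistent orders over 6 completed LIFO stack ops fails the sequential spec
include/drop combinations of the 1 pending operation (e7) were all tried; none helps
one such order, e1, e2, e3, e4, e5, e6 (pending dropped), breaks at step 3 where e3 pop() → empty is illegal
one such order, e1, e2, e3, e5, e4, e6 (pending dropped), breaks at step 3 where e3 pop() → empty is illegal

not linearizable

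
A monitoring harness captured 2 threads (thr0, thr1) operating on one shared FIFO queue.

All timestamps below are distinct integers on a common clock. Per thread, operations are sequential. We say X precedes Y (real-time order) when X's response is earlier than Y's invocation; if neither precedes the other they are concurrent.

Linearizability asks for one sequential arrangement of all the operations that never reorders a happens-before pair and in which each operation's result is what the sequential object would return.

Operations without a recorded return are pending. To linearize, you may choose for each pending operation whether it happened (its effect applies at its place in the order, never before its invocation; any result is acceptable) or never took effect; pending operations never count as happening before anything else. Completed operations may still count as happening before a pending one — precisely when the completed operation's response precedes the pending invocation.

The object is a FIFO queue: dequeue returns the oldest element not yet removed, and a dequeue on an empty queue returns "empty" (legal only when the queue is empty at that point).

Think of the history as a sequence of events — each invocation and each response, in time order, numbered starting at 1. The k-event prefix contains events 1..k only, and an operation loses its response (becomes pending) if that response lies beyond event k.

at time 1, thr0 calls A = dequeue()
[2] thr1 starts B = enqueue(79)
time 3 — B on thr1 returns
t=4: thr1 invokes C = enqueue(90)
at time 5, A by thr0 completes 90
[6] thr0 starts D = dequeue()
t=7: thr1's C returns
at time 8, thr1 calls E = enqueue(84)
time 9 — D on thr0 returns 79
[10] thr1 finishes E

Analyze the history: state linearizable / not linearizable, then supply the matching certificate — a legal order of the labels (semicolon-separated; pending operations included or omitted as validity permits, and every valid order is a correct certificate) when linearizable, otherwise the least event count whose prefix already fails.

not linearizable — minimal violating prefix: 5 events

prefix check: 1..4 passes, 1..5 fails once A's time-5 response joins
the 2 completed operations admit 2 real-time orders; each fails the FIFO queue replay
no escape via the 1 pending operation (C): every completion choice fails
sample order A, B (pending dropped) stalls at step 1 — A dequeue() → 90 has no legal effect
sample order B, A (pending dropped) stalls at step 2 — A dequeue() → 90 has no legal effect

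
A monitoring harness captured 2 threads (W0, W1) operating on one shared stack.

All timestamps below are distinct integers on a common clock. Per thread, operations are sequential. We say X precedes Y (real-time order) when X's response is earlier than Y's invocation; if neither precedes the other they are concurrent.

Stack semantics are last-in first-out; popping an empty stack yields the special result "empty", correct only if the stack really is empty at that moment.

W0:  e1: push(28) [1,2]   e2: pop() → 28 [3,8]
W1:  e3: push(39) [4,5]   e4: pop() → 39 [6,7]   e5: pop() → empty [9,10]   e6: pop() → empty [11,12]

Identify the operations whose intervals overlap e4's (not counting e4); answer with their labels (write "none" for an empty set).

e4 runs from 6 to 7; window-overlapping ops are concurrent
e1 [1,2]: before
e2 [3,8]: concurrent
e3 [4,5]: before
e5 [9,10]: after
e6 [11,12]: after

e2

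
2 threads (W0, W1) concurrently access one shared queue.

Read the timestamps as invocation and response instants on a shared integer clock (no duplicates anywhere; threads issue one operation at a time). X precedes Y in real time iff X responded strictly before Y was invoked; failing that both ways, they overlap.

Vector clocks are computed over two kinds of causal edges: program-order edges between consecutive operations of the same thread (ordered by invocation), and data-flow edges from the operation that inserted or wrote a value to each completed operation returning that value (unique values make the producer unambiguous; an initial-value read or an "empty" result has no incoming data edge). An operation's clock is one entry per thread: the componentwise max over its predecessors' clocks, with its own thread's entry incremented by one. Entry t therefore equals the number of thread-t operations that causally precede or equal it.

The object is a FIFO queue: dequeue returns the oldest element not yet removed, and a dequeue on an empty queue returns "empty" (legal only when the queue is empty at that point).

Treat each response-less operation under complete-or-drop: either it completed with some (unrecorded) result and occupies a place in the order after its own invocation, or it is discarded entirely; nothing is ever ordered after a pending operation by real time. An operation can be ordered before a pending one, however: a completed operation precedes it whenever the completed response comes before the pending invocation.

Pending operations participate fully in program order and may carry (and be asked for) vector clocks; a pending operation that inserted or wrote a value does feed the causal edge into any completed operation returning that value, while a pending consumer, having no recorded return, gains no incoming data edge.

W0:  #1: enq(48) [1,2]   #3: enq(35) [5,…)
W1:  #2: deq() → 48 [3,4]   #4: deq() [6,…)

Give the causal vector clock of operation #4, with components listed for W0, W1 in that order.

VC(#1, invoked at 1): no causal predecessors; +1 on W0 → (1, 0)
invoked at 3, #2 merges VC(#1)=(1, 0) and bumps W1's slot → (1, 1)
invoked at 5, #3 merges VC(#1)=(1, 0) and bumps W0's slot → (2, 0)
invoked at 6, #4 merges VC(#2)=(1, 1) and bumps W1's slot → (1, 2)
target: VC(#4) = (1, 2)

(1, 2)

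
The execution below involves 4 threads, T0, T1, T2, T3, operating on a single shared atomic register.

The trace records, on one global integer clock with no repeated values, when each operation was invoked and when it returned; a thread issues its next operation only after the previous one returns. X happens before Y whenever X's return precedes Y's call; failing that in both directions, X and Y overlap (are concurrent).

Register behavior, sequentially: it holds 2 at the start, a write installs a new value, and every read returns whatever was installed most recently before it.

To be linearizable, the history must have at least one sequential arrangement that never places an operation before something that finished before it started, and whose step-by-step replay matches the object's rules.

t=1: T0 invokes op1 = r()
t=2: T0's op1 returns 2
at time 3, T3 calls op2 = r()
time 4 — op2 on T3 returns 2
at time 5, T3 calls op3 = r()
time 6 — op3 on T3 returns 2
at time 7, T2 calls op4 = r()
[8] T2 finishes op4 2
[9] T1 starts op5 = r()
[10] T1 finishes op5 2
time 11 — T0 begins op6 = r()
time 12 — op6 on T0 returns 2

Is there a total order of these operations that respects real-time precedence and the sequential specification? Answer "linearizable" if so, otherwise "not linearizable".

linearizable

a witness: op1, op2, op3, op4, op5, op6
after step 1 (op1 r() → 2): value 2
after step 2 (op2 r() → 2): value 2
after step 3 (op3 r() → 2): value 2
after step 4 (op4 r() → 2): value 2
after step 5 (op5 r() → 2): value 2
after step 6 (op6 r() → 2): value 2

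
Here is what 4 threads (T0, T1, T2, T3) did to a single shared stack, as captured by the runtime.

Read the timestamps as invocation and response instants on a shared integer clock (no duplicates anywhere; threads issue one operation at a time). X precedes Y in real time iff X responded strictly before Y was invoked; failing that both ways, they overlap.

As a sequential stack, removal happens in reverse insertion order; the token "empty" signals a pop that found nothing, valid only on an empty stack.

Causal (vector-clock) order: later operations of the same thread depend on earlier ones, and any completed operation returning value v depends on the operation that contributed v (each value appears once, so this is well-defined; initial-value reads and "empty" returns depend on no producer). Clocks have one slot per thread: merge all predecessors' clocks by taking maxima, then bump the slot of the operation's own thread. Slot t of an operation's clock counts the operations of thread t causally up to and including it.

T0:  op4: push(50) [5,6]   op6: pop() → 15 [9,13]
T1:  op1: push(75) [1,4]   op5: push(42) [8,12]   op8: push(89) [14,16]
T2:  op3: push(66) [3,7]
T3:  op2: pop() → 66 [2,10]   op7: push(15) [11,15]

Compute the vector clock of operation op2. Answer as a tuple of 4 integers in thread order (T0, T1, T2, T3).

(0, 0, 1, 1)

op3 (invocation 3): nothing precedes it; T2's component alone gives (0, 0, 1, 0)
op1 (invocation 1): nothing precedes it; T1's component alone gives (0, 1, 0, 0)
op4 (invocation 5): nothing precedes it; T0's component alone gives (1, 0, 0, 0)
from VC(op3)=(0, 0, 1, 0), op2 (invoked 2) maxes components and bumps T3 → (0, 0, 1, 1)
from VC(op1)=(0, 1, 0, 0), op5 (invoked 8) maxes components and bumps T1 → (0, 2, 0, 0)
from VC(op2)=(0, 0, 1, 1), op7 (invoked 11) maxes components and bumps T3 → (0, 0, 1, 2)
from VC(op5)=(0, 2, 0, 0), op8 (invoked 14) maxes components and bumps T1 → (0, 3, 0, 0)
from VC(op4)=(1, 0, 0, 0), VC(op7)=(0, 0, 1, 2), op6 (invoked 9) maxes components and bumps T0 → (2, 0, 1, 2)
target: VC(op2) = (0, 0, 1, 1)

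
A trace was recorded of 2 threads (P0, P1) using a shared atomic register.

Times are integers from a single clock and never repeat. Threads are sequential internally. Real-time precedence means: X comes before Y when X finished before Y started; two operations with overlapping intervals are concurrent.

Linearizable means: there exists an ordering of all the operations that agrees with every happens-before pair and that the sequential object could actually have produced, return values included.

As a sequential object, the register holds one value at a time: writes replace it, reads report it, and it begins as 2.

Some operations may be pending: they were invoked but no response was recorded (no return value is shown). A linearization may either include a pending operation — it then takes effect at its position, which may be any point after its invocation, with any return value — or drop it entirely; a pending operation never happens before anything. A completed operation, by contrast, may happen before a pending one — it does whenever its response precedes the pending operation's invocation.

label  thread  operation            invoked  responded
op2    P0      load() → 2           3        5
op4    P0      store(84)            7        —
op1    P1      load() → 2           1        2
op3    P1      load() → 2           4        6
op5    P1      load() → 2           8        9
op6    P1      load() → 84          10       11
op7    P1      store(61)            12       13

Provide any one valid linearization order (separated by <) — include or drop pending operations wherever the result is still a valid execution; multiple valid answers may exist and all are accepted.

step 1: op1 load() → 2 — value 2
step 2: op2 load() → 2 — value 2
step 3: op3 load() → 2 — value 2
step 4: op5 load() → 2 — value 2
step 5: op4 store(84) (pending, included) — value 84
step 6: op6 load() → 84 — value 84
step 7: op7 store(61) — value 61

op1 < op2 < op3 < op5 < op4 < op6 < op7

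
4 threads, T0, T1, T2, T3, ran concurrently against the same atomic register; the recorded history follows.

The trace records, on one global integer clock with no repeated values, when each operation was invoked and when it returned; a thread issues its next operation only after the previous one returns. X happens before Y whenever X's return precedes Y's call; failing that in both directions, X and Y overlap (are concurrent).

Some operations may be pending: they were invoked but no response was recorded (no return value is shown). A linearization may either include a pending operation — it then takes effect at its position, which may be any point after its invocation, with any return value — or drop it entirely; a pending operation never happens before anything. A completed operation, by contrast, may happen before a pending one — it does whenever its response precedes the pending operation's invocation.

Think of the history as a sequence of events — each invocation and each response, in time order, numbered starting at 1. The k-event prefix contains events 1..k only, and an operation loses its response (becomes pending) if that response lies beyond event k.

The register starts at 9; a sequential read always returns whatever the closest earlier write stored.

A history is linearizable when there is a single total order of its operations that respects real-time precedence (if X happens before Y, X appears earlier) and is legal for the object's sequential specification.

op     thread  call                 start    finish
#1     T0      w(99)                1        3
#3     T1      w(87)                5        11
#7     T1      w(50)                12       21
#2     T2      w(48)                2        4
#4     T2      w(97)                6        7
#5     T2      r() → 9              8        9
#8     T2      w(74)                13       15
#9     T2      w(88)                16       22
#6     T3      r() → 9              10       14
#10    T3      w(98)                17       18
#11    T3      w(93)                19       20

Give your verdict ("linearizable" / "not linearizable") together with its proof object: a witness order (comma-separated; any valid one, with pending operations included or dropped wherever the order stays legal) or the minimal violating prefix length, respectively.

already the first 9 events (up to #5's response at time 9) admit no linearization; the first 8 still do
4 completed operations, 2 real-time-consistent orders — every atomic register replay fails
include/drop combinations of the 1 pending operation (#3) were all tried; none helps
e.g. #1, #2, #4, #5 (pending dropped): illegal at step 4, since #5 r() → 9 cannot apply there
e.g. #2, #1, #4, #5 (pending dropped): illegal at step 4, since #5 r() → 9 cannot apply there

not linearizable — minimal violating prefix: 9 events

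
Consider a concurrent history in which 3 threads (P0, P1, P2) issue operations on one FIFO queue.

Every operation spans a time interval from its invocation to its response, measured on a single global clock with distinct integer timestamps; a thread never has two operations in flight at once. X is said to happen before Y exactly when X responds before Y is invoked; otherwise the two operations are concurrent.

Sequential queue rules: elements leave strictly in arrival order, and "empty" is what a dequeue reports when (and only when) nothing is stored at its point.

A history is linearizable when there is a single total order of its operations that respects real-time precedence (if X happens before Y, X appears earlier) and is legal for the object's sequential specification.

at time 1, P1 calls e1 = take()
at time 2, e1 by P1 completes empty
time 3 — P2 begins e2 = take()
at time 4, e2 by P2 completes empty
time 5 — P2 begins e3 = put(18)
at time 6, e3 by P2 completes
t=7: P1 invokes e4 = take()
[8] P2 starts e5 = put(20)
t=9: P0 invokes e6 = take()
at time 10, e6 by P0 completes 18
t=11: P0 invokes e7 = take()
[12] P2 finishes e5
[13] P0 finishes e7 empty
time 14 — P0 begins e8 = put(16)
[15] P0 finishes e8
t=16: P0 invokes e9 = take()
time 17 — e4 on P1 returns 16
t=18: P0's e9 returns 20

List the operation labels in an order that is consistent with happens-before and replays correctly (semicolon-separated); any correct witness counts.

e1; e2; e3; e6; e7; e5; e8; e9; e4

step 1: e1 take() → empty — queue <>
step 2: e2 take() → empty — queue <>
step 3: e3 put(18) — queue <18>
step 4: e6 take() → 18 — queue <>
step 5: e7 take() → empty — queue <>
step 6: e5 put(20) — queue <20>
step 7: e8 put(16) — queue <20,16>
step 8: e9 take() → 20 — queue <16>
step 9: e4 take() → 16 — queue <>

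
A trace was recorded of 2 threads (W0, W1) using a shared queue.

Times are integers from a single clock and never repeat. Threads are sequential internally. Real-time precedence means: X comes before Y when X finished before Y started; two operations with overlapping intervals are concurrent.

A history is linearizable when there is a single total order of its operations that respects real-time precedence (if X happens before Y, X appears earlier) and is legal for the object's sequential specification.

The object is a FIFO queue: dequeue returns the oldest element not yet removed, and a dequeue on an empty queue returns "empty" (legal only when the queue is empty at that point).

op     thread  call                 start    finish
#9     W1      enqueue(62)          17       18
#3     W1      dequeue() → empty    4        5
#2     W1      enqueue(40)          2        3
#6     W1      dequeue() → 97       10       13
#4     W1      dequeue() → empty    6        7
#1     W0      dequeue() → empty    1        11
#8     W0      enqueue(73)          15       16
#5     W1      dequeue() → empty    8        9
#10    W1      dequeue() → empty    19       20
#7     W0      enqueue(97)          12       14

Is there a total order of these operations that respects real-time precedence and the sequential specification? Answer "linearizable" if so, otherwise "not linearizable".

not linearizable

the violation lands at event 11, #1's response at time 11: events 1..10 linearize, events 1..11 do not
all 5 real-time-respecting orders fail — 5 completed queue operations, no legal replay
no escape via the 1 pending operation (#6): every completion choice fails
for example #1, #2, #3, #4, #5 (pending dropped) fails at step 3: #3 dequeue() → empty is not legal there
for example #2, #1, #3, #4, #5 (pending dropped) fails at step 2: #1 dequeue() → empty is not legal there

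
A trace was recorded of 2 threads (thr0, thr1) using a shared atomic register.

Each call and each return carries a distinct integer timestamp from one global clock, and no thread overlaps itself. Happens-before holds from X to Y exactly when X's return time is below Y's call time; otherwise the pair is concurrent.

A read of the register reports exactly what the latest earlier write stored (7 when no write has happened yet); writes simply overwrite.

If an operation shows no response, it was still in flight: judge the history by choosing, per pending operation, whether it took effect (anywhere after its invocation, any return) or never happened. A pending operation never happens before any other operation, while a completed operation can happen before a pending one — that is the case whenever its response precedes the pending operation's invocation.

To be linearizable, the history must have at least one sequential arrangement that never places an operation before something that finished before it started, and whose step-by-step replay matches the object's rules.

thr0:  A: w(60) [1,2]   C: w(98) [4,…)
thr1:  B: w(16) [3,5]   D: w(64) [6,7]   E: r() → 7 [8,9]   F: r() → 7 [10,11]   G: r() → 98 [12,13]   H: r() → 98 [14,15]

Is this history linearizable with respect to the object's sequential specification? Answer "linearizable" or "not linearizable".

prefix check: 1..8 passes, 1..9 fails once E's time-9 response joins
the sole real-time-consistent order of 4 completed operations fails the atomic register replay
no completion choice of the 1 pending operation (C) rescues it — every subset was tried
sample order A, B, D, E (pending dropped) stalls at step 4 — E r() → 7 has no legal effect

not linearizable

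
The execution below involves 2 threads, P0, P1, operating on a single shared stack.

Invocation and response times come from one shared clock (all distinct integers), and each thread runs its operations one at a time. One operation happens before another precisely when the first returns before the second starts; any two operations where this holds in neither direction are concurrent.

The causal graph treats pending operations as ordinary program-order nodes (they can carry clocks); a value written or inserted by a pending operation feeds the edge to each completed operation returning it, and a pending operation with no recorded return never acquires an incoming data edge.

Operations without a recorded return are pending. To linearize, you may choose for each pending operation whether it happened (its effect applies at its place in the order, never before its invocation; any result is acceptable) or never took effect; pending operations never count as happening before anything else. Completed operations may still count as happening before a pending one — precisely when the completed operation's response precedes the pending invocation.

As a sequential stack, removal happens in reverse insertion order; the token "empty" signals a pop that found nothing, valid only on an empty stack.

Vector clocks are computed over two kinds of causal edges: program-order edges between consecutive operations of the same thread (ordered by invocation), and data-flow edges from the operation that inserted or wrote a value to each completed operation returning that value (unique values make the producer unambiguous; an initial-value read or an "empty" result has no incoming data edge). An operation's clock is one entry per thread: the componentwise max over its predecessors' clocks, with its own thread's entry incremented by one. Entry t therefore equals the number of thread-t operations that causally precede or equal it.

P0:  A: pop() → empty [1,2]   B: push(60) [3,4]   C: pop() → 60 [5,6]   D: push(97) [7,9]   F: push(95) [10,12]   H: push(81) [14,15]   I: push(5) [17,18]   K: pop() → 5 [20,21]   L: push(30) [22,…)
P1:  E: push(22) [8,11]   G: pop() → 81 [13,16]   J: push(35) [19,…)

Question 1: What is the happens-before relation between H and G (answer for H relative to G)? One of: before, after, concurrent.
concurrent

H spans [14,15], G spans [13,16]
the intervals overlap in both directions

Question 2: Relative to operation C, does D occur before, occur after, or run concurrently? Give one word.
after

D spans [7,9], C spans [5,6]
resp(C)=6 < inv(D)=7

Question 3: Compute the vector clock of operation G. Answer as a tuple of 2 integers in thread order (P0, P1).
(6, 2)

E (invocation 8): nothing precedes it; P1's component alone gives (0, 1)
A (invocation 1): nothing precedes it; P0's component alone gives (1, 0)
from VC(A)=(1, 0), B (invoked 3) maxes components and bumps P0 → (2, 0)
from VC(B)=(2, 0), C (invoked 5) maxes components and bumps P0 → (3, 0)
from VC(C)=(3, 0), D (invoked 7) maxes components and bumps P0 → (4, 0)
from VC(D)=(4, 0), F (invoked 10) maxes components and bumps P0 → (5, 0)
from VC(F)=(5, 0), H (invoked 14) maxes components and bumps P0 → (6, 0)
from VC(H)=(6, 0), I (invoked 17) maxes components and bumps P0 → (7, 0)
from VC(E)=(0, 1), VC(H)=(6, 0), G (invoked 13) maxes components and bumps P1 → (6, 2)
from VC(I)=(7, 0), K (invoked 20) maxes components and bumps P0 → (8, 0)
from VC(G)=(6, 2), J (invoked 19) maxes components and bumps P1 → (6, 3)
from VC(K)=(8, 0), L (invoked 22) maxes components and bumps P0 → (9, 0)
target: VC(G) = (6, 2)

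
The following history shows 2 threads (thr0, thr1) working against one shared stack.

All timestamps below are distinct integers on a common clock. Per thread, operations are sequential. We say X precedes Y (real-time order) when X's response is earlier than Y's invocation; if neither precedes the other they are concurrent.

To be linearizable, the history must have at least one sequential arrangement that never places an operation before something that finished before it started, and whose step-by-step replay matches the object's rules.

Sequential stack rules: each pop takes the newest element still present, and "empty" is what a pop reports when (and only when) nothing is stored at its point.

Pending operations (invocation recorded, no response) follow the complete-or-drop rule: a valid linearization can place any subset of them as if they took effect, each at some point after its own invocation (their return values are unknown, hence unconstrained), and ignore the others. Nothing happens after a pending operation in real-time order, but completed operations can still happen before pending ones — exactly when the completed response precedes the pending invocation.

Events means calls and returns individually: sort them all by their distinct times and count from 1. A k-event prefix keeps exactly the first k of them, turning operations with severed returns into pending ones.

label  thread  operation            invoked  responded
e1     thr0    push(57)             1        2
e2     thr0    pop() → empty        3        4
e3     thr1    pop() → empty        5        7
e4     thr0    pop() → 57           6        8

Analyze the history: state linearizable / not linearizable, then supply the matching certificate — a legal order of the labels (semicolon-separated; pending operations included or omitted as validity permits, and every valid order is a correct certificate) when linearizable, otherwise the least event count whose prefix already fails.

not linearizable — minimal violating prefix: 4 events

already the first 4 events (up to e2's response at time 4) admit no linearization; the first 3 still do
the sole real-time-consistent order of 2 completed operations fails the stack replay
for example e1, e2 fails at step 2: e2 pop() → empty is not legal there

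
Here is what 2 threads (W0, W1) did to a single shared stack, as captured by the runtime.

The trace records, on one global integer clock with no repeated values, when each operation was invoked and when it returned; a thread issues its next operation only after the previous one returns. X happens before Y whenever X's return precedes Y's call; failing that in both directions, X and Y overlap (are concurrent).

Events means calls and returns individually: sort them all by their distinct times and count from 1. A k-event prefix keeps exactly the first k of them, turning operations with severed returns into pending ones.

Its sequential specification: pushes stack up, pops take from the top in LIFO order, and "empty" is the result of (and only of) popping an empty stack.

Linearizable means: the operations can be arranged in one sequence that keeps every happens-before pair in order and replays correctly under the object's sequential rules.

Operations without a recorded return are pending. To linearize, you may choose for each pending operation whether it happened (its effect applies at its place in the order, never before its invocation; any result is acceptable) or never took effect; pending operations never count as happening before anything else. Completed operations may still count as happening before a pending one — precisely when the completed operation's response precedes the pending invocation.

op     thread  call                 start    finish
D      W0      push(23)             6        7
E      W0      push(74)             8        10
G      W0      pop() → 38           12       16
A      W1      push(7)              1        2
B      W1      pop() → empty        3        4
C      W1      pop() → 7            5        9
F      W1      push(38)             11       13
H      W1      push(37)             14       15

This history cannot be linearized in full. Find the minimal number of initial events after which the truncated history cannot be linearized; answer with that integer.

4

one valid order for events 1..3 is A:
step 1: A push(7) — stack <7>
once event 4 joins (B's response, time 4), exhaustive search finds no witness
sample order A, B stalls at step 2 — B pop() → empty has no legal effect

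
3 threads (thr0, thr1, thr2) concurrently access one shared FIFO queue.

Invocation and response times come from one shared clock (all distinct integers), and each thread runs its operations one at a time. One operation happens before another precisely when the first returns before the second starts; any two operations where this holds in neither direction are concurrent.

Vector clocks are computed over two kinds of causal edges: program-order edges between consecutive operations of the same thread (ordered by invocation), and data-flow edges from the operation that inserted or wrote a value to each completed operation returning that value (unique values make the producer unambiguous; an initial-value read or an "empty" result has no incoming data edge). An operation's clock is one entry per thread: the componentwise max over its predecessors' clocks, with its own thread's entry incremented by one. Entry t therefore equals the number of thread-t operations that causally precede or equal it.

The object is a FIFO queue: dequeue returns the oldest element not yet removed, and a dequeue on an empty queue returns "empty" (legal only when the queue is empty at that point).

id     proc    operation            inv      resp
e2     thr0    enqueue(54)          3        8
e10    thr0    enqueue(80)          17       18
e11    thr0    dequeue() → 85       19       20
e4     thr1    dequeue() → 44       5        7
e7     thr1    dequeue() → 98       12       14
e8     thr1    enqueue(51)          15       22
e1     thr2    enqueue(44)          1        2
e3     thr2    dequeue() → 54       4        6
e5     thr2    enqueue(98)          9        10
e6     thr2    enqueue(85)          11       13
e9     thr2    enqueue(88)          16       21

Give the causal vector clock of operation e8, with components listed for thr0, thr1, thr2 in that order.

(1, 3, 3)

invoked at 1, e1 has no predecessors; its own thr2 bump gives (0, 0, 1)
invoked at 3, e2 has no predecessors; its own thr0 bump gives (1, 0, 0)
e4 (invocation 5): componentwise max over VC(e1)=(0, 0, 1), +1 at thr1, giving (0, 1, 1)
e10 (invocation 17): componentwise max over VC(e2)=(1, 0, 0), +1 at thr0, giving (2, 0, 0)
e3 (invocation 4): componentwise max over VC(e1)=(0, 0, 1), VC(e2)=(1, 0, 0), +1 at thr2, giving (1, 0, 2)
e5 (invocation 9): componentwise max over VC(e3)=(1, 0, 2), +1 at thr2, giving (1, 0, 3)
e6 (invocation 11): componentwise max over VC(e5)=(1, 0, 3), +1 at thr2, giving (1, 0, 4)
e9 (invocation 16): componentwise max over VC(e6)=(1, 0, 4), +1 at thr2, giving (1, 0, 5)
e7 (invocation 12): componentwise max over VC(e4)=(0, 1, 1), VC(e5)=(1, 0, 3), +1 at thr1, giving (1, 2, 3)
e8 (invocation 15): componentwise max over VC(e7)=(1, 2, 3), +1 at thr1, giving (1, 3, 3)
e11 (invocation 19): componentwise max over VC(e6)=(1, 0, 4), VC(e10)=(2, 0, 0), +1 at thr0, giving (3, 0, 4)
target: VC(e8) = (1, 3, 3)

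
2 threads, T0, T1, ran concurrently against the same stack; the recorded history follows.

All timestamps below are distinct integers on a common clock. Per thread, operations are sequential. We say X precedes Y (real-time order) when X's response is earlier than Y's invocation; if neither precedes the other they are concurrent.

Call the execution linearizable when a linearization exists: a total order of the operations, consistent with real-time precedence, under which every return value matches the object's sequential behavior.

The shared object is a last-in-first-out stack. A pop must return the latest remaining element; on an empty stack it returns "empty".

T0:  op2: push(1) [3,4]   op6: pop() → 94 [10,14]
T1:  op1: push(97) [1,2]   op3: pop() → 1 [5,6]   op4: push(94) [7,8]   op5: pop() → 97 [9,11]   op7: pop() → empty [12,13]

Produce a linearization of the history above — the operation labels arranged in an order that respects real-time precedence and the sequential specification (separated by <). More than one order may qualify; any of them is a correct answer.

1. op1 push(97), leaving stack <97>
2. op2 push(1), leaving stack <97,1>
3. op3 pop() → 1, leaving stack <97>
4. op4 push(94), leaving stack <97,94>
5. op6 pop() → 94, leaving stack <97>
6. op5 pop() → 97, leaving stack <>
7. op7 pop() → empty, leaving stack <>

op1 < op2 < op3 < op4 < op6 < op5 < op7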